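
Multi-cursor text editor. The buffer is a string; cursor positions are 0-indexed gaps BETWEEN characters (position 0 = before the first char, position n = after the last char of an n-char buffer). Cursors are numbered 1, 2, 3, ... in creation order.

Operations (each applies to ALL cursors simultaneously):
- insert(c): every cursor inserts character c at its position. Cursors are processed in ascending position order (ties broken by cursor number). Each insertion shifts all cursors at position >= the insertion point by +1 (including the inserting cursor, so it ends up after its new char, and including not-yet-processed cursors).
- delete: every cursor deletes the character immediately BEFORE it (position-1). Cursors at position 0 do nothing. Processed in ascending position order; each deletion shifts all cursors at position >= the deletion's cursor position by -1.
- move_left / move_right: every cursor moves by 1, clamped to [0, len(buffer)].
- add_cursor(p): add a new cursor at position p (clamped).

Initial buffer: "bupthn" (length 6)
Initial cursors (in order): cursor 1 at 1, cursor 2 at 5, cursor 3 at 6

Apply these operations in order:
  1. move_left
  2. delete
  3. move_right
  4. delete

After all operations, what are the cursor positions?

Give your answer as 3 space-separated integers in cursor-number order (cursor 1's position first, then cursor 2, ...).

After op 1 (move_left): buffer="bupthn" (len 6), cursors c1@0 c2@4 c3@5, authorship ......
After op 2 (delete): buffer="bupn" (len 4), cursors c1@0 c2@3 c3@3, authorship ....
After op 3 (move_right): buffer="bupn" (len 4), cursors c1@1 c2@4 c3@4, authorship ....
After op 4 (delete): buffer="u" (len 1), cursors c1@0 c2@1 c3@1, authorship .

Answer: 0 1 1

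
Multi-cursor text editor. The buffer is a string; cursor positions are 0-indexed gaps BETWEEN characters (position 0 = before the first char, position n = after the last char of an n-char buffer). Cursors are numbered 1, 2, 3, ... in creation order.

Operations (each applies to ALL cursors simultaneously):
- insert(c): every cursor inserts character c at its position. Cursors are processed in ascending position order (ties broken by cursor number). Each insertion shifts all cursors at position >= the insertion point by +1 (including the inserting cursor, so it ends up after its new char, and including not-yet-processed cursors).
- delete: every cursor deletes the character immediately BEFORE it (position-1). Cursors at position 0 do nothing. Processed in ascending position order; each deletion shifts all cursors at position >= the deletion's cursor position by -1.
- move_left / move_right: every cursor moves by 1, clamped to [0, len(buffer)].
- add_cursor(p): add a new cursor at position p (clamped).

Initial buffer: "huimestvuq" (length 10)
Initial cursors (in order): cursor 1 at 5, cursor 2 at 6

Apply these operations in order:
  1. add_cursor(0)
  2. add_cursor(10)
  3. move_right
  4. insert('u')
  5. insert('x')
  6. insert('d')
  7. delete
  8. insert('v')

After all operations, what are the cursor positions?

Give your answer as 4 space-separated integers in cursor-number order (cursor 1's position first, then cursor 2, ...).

After op 1 (add_cursor(0)): buffer="huimestvuq" (len 10), cursors c3@0 c1@5 c2@6, authorship ..........
After op 2 (add_cursor(10)): buffer="huimestvuq" (len 10), cursors c3@0 c1@5 c2@6 c4@10, authorship ..........
After op 3 (move_right): buffer="huimestvuq" (len 10), cursors c3@1 c1@6 c2@7 c4@10, authorship ..........
After op 4 (insert('u')): buffer="huuimesutuvuqu" (len 14), cursors c3@2 c1@8 c2@10 c4@14, authorship .3.....1.2...4
After op 5 (insert('x')): buffer="huxuimesuxtuxvuqux" (len 18), cursors c3@3 c1@10 c2@13 c4@18, authorship .33.....11.22...44
After op 6 (insert('d')): buffer="huxduimesuxdtuxdvuquxd" (len 22), cursors c3@4 c1@12 c2@16 c4@22, authorship .333.....111.222...444
After op 7 (delete): buffer="huxuimesuxtuxvuqux" (len 18), cursors c3@3 c1@10 c2@13 c4@18, authorship .33.....11.22...44
After op 8 (insert('v')): buffer="huxvuimesuxvtuxvvuquxv" (len 22), cursors c3@4 c1@12 c2@16 c4@22, authorship .333.....111.222...444

Answer: 12 16 4 22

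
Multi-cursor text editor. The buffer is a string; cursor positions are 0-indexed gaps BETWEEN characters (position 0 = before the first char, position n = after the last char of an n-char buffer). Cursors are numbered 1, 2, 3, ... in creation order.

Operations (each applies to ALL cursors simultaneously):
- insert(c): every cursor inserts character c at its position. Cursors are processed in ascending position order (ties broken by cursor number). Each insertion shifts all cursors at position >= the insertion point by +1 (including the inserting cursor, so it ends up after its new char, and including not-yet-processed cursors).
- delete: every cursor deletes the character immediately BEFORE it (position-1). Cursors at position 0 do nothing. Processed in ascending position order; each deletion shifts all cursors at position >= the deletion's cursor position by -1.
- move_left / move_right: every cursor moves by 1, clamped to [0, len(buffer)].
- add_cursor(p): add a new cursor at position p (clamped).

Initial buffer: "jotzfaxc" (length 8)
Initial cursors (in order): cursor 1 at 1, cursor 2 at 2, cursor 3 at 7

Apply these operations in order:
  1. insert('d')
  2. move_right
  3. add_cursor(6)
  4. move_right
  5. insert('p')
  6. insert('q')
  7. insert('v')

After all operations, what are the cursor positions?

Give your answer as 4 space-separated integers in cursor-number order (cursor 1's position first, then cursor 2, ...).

Answer: 7 12 23 16

Derivation:
After op 1 (insert('d')): buffer="jdodtzfaxdc" (len 11), cursors c1@2 c2@4 c3@10, authorship .1.2.....3.
After op 2 (move_right): buffer="jdodtzfaxdc" (len 11), cursors c1@3 c2@5 c3@11, authorship .1.2.....3.
After op 3 (add_cursor(6)): buffer="jdodtzfaxdc" (len 11), cursors c1@3 c2@5 c4@6 c3@11, authorship .1.2.....3.
After op 4 (move_right): buffer="jdodtzfaxdc" (len 11), cursors c1@4 c2@6 c4@7 c3@11, authorship .1.2.....3.
After op 5 (insert('p')): buffer="jdodptzpfpaxdcp" (len 15), cursors c1@5 c2@8 c4@10 c3@15, authorship .1.21..2.4..3.3
After op 6 (insert('q')): buffer="jdodpqtzpqfpqaxdcpq" (len 19), cursors c1@6 c2@10 c4@13 c3@19, authorship .1.211..22.44..3.33
After op 7 (insert('v')): buffer="jdodpqvtzpqvfpqvaxdcpqv" (len 23), cursors c1@7 c2@12 c4@16 c3@23, authorship .1.2111..222.444..3.333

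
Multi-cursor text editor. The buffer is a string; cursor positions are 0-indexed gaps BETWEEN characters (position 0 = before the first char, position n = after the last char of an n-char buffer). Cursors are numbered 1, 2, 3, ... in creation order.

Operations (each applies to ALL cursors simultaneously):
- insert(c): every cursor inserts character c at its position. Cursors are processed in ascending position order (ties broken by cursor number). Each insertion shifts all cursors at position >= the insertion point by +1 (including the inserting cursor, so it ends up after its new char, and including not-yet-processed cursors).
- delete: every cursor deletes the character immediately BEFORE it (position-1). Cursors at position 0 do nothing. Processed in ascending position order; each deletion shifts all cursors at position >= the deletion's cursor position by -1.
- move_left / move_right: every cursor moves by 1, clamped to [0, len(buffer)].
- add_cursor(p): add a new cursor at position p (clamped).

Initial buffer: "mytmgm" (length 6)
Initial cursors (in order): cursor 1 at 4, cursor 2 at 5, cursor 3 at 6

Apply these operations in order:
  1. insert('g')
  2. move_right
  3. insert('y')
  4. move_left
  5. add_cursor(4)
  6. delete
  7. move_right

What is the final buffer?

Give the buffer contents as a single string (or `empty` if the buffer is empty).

Answer: mytgygyy

Derivation:
After op 1 (insert('g')): buffer="mytmgggmg" (len 9), cursors c1@5 c2@7 c3@9, authorship ....1.2.3
After op 2 (move_right): buffer="mytmgggmg" (len 9), cursors c1@6 c2@8 c3@9, authorship ....1.2.3
After op 3 (insert('y')): buffer="mytmggygmygy" (len 12), cursors c1@7 c2@10 c3@12, authorship ....1.12.233
After op 4 (move_left): buffer="mytmggygmygy" (len 12), cursors c1@6 c2@9 c3@11, authorship ....1.12.233
After op 5 (add_cursor(4)): buffer="mytmggygmygy" (len 12), cursors c4@4 c1@6 c2@9 c3@11, authorship ....1.12.233
After op 6 (delete): buffer="mytgygyy" (len 8), cursors c4@3 c1@4 c2@6 c3@7, authorship ...11223
After op 7 (move_right): buffer="mytgygyy" (len 8), cursors c4@4 c1@5 c2@7 c3@8, authorship ...11223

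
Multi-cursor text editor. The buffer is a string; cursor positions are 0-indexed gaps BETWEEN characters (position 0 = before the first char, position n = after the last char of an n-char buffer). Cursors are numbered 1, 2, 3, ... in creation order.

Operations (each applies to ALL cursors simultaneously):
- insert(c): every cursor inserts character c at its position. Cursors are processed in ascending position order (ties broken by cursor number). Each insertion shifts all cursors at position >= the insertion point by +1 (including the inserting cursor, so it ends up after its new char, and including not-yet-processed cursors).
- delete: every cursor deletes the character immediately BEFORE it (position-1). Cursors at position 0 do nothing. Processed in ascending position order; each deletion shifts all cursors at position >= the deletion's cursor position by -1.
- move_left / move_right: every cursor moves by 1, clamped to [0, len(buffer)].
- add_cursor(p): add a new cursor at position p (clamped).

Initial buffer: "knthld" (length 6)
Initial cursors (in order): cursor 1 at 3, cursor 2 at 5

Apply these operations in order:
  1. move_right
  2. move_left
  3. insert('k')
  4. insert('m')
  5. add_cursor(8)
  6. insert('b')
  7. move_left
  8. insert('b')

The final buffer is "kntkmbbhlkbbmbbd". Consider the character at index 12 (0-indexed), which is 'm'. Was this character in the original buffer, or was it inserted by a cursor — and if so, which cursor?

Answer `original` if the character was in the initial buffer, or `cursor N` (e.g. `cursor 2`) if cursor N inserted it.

After op 1 (move_right): buffer="knthld" (len 6), cursors c1@4 c2@6, authorship ......
After op 2 (move_left): buffer="knthld" (len 6), cursors c1@3 c2@5, authorship ......
After op 3 (insert('k')): buffer="kntkhlkd" (len 8), cursors c1@4 c2@7, authorship ...1..2.
After op 4 (insert('m')): buffer="kntkmhlkmd" (len 10), cursors c1@5 c2@9, authorship ...11..22.
After op 5 (add_cursor(8)): buffer="kntkmhlkmd" (len 10), cursors c1@5 c3@8 c2@9, authorship ...11..22.
After op 6 (insert('b')): buffer="kntkmbhlkbmbd" (len 13), cursors c1@6 c3@10 c2@12, authorship ...111..2322.
After op 7 (move_left): buffer="kntkmbhlkbmbd" (len 13), cursors c1@5 c3@9 c2@11, authorship ...111..2322.
After op 8 (insert('b')): buffer="kntkmbbhlkbbmbbd" (len 16), cursors c1@6 c3@11 c2@14, authorship ...1111..233222.
Authorship (.=original, N=cursor N): . . . 1 1 1 1 . . 2 3 3 2 2 2 .
Index 12: author = 2

Answer: cursor 2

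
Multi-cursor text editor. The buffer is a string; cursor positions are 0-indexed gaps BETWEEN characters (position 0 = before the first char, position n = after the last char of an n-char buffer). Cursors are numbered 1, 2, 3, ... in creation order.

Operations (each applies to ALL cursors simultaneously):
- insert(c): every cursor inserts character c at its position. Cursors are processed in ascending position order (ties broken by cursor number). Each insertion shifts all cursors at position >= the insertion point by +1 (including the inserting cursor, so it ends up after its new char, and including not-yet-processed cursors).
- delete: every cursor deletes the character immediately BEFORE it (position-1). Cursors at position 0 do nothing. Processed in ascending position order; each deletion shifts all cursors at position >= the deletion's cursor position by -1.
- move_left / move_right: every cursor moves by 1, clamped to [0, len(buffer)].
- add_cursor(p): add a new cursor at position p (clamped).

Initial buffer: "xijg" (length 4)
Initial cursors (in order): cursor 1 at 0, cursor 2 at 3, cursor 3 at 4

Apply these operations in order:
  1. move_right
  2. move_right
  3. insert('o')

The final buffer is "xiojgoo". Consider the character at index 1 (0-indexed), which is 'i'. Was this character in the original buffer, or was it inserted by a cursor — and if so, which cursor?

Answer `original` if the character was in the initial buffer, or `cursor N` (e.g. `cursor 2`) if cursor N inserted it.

Answer: original

Derivation:
After op 1 (move_right): buffer="xijg" (len 4), cursors c1@1 c2@4 c3@4, authorship ....
After op 2 (move_right): buffer="xijg" (len 4), cursors c1@2 c2@4 c3@4, authorship ....
After op 3 (insert('o')): buffer="xiojgoo" (len 7), cursors c1@3 c2@7 c3@7, authorship ..1..23
Authorship (.=original, N=cursor N): . . 1 . . 2 3
Index 1: author = original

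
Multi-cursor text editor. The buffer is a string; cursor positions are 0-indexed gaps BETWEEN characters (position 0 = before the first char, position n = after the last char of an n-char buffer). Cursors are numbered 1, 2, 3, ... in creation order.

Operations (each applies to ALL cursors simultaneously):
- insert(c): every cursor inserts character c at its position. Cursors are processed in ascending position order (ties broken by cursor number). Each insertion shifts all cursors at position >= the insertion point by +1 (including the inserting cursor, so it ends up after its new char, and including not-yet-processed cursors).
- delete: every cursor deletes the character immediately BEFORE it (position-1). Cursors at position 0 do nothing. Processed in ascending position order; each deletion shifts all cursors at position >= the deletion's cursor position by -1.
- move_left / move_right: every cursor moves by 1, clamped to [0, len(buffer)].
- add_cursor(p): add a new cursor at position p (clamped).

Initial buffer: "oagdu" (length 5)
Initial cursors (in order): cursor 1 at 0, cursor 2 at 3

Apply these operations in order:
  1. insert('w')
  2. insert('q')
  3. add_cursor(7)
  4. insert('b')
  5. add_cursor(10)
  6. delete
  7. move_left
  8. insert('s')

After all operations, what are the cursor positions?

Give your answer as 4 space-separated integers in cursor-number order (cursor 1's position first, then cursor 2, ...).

After op 1 (insert('w')): buffer="woagwdu" (len 7), cursors c1@1 c2@5, authorship 1...2..
After op 2 (insert('q')): buffer="wqoagwqdu" (len 9), cursors c1@2 c2@7, authorship 11...22..
After op 3 (add_cursor(7)): buffer="wqoagwqdu" (len 9), cursors c1@2 c2@7 c3@7, authorship 11...22..
After op 4 (insert('b')): buffer="wqboagwqbbdu" (len 12), cursors c1@3 c2@10 c3@10, authorship 111...2223..
After op 5 (add_cursor(10)): buffer="wqboagwqbbdu" (len 12), cursors c1@3 c2@10 c3@10 c4@10, authorship 111...2223..
After op 6 (delete): buffer="wqoagwdu" (len 8), cursors c1@2 c2@6 c3@6 c4@6, authorship 11...2..
After op 7 (move_left): buffer="wqoagwdu" (len 8), cursors c1@1 c2@5 c3@5 c4@5, authorship 11...2..
After op 8 (insert('s')): buffer="wsqoagssswdu" (len 12), cursors c1@2 c2@9 c3@9 c4@9, authorship 111...2342..

Answer: 2 9 9 9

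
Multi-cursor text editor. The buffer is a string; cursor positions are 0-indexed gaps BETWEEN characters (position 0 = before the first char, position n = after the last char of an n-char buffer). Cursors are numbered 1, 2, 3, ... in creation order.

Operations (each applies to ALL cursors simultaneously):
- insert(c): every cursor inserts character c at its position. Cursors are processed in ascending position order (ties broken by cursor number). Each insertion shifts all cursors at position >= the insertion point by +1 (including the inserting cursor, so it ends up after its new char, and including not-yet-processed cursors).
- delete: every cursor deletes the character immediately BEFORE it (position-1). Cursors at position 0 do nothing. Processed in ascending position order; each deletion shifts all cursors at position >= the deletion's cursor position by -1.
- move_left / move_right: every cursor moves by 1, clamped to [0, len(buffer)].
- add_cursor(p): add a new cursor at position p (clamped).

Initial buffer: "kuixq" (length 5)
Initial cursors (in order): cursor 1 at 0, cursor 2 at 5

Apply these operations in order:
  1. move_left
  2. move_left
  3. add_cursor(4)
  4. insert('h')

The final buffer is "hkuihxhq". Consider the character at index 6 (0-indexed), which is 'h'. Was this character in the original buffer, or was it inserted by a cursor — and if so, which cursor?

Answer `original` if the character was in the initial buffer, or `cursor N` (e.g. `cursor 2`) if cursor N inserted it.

After op 1 (move_left): buffer="kuixq" (len 5), cursors c1@0 c2@4, authorship .....
After op 2 (move_left): buffer="kuixq" (len 5), cursors c1@0 c2@3, authorship .....
After op 3 (add_cursor(4)): buffer="kuixq" (len 5), cursors c1@0 c2@3 c3@4, authorship .....
After op 4 (insert('h')): buffer="hkuihxhq" (len 8), cursors c1@1 c2@5 c3@7, authorship 1...2.3.
Authorship (.=original, N=cursor N): 1 . . . 2 . 3 .
Index 6: author = 3

Answer: cursor 3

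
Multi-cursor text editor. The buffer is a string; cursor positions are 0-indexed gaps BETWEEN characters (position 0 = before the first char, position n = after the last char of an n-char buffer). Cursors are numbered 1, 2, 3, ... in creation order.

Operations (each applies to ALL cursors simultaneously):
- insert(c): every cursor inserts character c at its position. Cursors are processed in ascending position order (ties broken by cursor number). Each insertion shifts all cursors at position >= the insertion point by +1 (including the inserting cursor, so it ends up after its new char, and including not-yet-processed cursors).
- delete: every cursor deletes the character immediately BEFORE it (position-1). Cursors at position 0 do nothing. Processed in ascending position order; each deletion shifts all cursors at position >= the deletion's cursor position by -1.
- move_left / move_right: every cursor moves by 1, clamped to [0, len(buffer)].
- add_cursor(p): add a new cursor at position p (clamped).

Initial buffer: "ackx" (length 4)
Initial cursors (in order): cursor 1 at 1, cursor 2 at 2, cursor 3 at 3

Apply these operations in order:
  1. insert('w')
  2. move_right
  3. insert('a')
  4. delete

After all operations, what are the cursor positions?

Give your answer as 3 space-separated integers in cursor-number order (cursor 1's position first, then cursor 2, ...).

Answer: 3 5 7

Derivation:
After op 1 (insert('w')): buffer="awcwkwx" (len 7), cursors c1@2 c2@4 c3@6, authorship .1.2.3.
After op 2 (move_right): buffer="awcwkwx" (len 7), cursors c1@3 c2@5 c3@7, authorship .1.2.3.
After op 3 (insert('a')): buffer="awcawkawxa" (len 10), cursors c1@4 c2@7 c3@10, authorship .1.12.23.3
After op 4 (delete): buffer="awcwkwx" (len 7), cursors c1@3 c2@5 c3@7, authorship .1.2.3.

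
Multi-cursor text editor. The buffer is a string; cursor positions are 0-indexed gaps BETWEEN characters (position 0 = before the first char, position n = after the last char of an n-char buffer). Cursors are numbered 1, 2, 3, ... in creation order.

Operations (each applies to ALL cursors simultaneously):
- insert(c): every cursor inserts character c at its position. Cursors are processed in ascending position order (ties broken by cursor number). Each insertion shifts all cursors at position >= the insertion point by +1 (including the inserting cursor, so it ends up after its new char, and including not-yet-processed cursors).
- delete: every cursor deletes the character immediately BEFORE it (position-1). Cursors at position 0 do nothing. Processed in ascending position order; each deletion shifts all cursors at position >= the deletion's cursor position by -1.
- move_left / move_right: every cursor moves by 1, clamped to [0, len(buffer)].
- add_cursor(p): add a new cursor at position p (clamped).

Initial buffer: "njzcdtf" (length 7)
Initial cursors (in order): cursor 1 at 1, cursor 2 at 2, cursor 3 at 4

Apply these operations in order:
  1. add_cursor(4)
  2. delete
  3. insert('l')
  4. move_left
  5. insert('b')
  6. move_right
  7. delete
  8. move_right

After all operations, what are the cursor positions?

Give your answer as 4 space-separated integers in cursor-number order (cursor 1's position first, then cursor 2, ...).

Answer: 5 5 5 5

Derivation:
After op 1 (add_cursor(4)): buffer="njzcdtf" (len 7), cursors c1@1 c2@2 c3@4 c4@4, authorship .......
After op 2 (delete): buffer="dtf" (len 3), cursors c1@0 c2@0 c3@0 c4@0, authorship ...
After op 3 (insert('l')): buffer="lllldtf" (len 7), cursors c1@4 c2@4 c3@4 c4@4, authorship 1234...
After op 4 (move_left): buffer="lllldtf" (len 7), cursors c1@3 c2@3 c3@3 c4@3, authorship 1234...
After op 5 (insert('b')): buffer="lllbbbbldtf" (len 11), cursors c1@7 c2@7 c3@7 c4@7, authorship 12312344...
After op 6 (move_right): buffer="lllbbbbldtf" (len 11), cursors c1@8 c2@8 c3@8 c4@8, authorship 12312344...
After op 7 (delete): buffer="lllbdtf" (len 7), cursors c1@4 c2@4 c3@4 c4@4, authorship 1231...
After op 8 (move_right): buffer="lllbdtf" (len 7), cursors c1@5 c2@5 c3@5 c4@5, authorship 1231...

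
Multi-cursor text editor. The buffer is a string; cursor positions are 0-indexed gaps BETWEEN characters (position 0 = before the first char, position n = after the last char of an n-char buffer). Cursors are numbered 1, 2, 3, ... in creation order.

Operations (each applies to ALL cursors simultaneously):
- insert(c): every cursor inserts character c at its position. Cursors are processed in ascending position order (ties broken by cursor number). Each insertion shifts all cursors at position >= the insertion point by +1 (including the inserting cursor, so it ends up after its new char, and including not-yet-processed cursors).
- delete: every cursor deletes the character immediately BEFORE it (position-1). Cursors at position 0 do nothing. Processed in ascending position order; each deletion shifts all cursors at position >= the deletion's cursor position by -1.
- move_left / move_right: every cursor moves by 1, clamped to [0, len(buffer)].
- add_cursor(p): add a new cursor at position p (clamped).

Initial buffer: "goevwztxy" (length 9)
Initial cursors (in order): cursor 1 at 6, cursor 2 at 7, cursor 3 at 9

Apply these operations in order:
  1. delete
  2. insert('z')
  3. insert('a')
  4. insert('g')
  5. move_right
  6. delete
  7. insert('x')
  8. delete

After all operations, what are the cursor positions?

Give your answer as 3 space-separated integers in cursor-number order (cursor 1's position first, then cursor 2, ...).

Answer: 10 10 12

Derivation:
After op 1 (delete): buffer="goevwx" (len 6), cursors c1@5 c2@5 c3@6, authorship ......
After op 2 (insert('z')): buffer="goevwzzxz" (len 9), cursors c1@7 c2@7 c3@9, authorship .....12.3
After op 3 (insert('a')): buffer="goevwzzaaxza" (len 12), cursors c1@9 c2@9 c3@12, authorship .....1212.33
After op 4 (insert('g')): buffer="goevwzzaaggxzag" (len 15), cursors c1@11 c2@11 c3@15, authorship .....121212.333
After op 5 (move_right): buffer="goevwzzaaggxzag" (len 15), cursors c1@12 c2@12 c3@15, authorship .....121212.333
After op 6 (delete): buffer="goevwzzaagza" (len 12), cursors c1@10 c2@10 c3@12, authorship .....1212133
After op 7 (insert('x')): buffer="goevwzzaagxxzax" (len 15), cursors c1@12 c2@12 c3@15, authorship .....1212112333
After op 8 (delete): buffer="goevwzzaagza" (len 12), cursors c1@10 c2@10 c3@12, authorship .....1212133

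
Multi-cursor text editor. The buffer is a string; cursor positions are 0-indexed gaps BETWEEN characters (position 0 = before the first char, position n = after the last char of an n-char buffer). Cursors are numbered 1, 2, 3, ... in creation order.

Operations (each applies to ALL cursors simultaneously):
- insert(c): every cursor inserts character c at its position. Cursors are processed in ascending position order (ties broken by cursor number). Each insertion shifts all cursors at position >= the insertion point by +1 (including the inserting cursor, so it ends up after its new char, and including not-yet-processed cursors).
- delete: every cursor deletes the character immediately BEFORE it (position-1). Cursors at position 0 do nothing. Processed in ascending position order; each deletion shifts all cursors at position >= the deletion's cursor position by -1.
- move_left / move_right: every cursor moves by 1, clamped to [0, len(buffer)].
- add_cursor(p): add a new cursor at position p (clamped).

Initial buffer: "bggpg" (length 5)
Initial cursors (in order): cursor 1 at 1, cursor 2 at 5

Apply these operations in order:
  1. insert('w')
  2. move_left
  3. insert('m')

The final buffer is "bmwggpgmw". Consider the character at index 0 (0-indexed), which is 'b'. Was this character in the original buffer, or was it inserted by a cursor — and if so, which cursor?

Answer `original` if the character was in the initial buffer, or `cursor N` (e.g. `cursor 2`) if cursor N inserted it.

After op 1 (insert('w')): buffer="bwggpgw" (len 7), cursors c1@2 c2@7, authorship .1....2
After op 2 (move_left): buffer="bwggpgw" (len 7), cursors c1@1 c2@6, authorship .1....2
After op 3 (insert('m')): buffer="bmwggpgmw" (len 9), cursors c1@2 c2@8, authorship .11....22
Authorship (.=original, N=cursor N): . 1 1 . . . . 2 2
Index 0: author = original

Answer: original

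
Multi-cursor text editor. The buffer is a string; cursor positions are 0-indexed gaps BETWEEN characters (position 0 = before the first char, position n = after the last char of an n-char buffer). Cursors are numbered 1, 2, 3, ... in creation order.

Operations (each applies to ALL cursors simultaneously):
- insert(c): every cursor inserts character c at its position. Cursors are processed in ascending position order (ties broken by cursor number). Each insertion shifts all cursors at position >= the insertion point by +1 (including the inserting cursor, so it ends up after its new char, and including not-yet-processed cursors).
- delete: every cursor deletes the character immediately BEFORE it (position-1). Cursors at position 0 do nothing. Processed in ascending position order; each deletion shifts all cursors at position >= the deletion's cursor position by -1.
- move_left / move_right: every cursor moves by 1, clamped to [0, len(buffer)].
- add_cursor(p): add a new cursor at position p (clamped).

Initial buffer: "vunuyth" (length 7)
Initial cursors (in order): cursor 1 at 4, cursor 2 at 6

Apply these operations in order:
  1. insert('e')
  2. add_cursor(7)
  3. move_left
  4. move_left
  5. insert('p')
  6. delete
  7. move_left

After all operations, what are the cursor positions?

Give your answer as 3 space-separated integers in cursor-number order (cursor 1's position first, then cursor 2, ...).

After op 1 (insert('e')): buffer="vunueyteh" (len 9), cursors c1@5 c2@8, authorship ....1..2.
After op 2 (add_cursor(7)): buffer="vunueyteh" (len 9), cursors c1@5 c3@7 c2@8, authorship ....1..2.
After op 3 (move_left): buffer="vunueyteh" (len 9), cursors c1@4 c3@6 c2@7, authorship ....1..2.
After op 4 (move_left): buffer="vunueyteh" (len 9), cursors c1@3 c3@5 c2@6, authorship ....1..2.
After op 5 (insert('p')): buffer="vunpuepypteh" (len 12), cursors c1@4 c3@7 c2@9, authorship ...1.13.2.2.
After op 6 (delete): buffer="vunueyteh" (len 9), cursors c1@3 c3@5 c2@6, authorship ....1..2.
After op 7 (move_left): buffer="vunueyteh" (len 9), cursors c1@2 c3@4 c2@5, authorship ....1..2.

Answer: 2 5 4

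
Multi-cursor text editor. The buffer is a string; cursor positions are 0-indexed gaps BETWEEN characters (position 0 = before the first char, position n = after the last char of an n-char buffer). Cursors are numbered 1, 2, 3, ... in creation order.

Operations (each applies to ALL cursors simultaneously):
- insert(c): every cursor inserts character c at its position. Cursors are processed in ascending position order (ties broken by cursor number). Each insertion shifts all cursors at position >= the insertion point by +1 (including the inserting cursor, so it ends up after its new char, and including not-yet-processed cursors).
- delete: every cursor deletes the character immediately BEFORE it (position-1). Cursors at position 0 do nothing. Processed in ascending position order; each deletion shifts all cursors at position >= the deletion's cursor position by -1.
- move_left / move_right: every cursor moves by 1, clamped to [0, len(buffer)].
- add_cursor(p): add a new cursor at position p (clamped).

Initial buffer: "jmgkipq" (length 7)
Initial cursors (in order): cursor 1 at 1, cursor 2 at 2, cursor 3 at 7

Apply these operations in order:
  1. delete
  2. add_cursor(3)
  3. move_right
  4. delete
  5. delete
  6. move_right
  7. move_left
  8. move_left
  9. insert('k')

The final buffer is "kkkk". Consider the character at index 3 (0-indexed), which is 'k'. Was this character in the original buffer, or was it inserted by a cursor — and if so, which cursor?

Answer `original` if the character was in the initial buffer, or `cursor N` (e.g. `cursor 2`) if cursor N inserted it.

After op 1 (delete): buffer="gkip" (len 4), cursors c1@0 c2@0 c3@4, authorship ....
After op 2 (add_cursor(3)): buffer="gkip" (len 4), cursors c1@0 c2@0 c4@3 c3@4, authorship ....
After op 3 (move_right): buffer="gkip" (len 4), cursors c1@1 c2@1 c3@4 c4@4, authorship ....
After op 4 (delete): buffer="k" (len 1), cursors c1@0 c2@0 c3@1 c4@1, authorship .
After op 5 (delete): buffer="" (len 0), cursors c1@0 c2@0 c3@0 c4@0, authorship 
After op 6 (move_right): buffer="" (len 0), cursors c1@0 c2@0 c3@0 c4@0, authorship 
After op 7 (move_left): buffer="" (len 0), cursors c1@0 c2@0 c3@0 c4@0, authorship 
After op 8 (move_left): buffer="" (len 0), cursors c1@0 c2@0 c3@0 c4@0, authorship 
After op 9 (insert('k')): buffer="kkkk" (len 4), cursors c1@4 c2@4 c3@4 c4@4, authorship 1234
Authorship (.=original, N=cursor N): 1 2 3 4
Index 3: author = 4

Answer: cursor 4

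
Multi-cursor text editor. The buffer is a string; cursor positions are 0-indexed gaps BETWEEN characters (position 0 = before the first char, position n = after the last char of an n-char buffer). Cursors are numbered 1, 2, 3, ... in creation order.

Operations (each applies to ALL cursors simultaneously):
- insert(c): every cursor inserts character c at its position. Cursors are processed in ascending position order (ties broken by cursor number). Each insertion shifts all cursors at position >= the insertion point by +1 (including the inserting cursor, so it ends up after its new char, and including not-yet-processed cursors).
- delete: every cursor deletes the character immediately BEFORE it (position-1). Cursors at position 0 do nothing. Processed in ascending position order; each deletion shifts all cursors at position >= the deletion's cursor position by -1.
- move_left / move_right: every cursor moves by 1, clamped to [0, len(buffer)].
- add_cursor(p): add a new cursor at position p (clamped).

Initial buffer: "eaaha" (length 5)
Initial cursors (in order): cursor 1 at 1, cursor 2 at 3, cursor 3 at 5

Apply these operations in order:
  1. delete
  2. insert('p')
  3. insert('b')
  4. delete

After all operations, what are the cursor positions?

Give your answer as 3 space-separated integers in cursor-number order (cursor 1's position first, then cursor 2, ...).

After op 1 (delete): buffer="ah" (len 2), cursors c1@0 c2@1 c3@2, authorship ..
After op 2 (insert('p')): buffer="paphp" (len 5), cursors c1@1 c2@3 c3@5, authorship 1.2.3
After op 3 (insert('b')): buffer="pbapbhpb" (len 8), cursors c1@2 c2@5 c3@8, authorship 11.22.33
After op 4 (delete): buffer="paphp" (len 5), cursors c1@1 c2@3 c3@5, authorship 1.2.3

Answer: 1 3 5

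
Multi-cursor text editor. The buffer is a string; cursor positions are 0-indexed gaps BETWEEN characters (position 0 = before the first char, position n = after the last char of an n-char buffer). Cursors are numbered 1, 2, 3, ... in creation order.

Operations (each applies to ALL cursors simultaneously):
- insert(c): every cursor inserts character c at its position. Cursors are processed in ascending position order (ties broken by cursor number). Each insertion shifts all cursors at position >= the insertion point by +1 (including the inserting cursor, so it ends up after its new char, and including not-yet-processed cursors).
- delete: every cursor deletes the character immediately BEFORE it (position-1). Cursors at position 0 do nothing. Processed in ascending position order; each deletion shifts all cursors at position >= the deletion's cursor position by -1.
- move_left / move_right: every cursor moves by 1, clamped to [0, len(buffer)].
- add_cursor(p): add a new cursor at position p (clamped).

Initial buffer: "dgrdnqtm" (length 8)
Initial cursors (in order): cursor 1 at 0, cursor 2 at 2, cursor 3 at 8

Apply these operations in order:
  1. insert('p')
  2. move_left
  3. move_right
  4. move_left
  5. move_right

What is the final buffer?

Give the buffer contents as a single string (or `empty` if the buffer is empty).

Answer: pdgprdnqtmp

Derivation:
After op 1 (insert('p')): buffer="pdgprdnqtmp" (len 11), cursors c1@1 c2@4 c3@11, authorship 1..2......3
After op 2 (move_left): buffer="pdgprdnqtmp" (len 11), cursors c1@0 c2@3 c3@10, authorship 1..2......3
After op 3 (move_right): buffer="pdgprdnqtmp" (len 11), cursors c1@1 c2@4 c3@11, authorship 1..2......3
After op 4 (move_left): buffer="pdgprdnqtmp" (len 11), cursors c1@0 c2@3 c3@10, authorship 1..2......3
After op 5 (move_right): buffer="pdgprdnqtmp" (len 11), cursors c1@1 c2@4 c3@11, authorship 1..2......3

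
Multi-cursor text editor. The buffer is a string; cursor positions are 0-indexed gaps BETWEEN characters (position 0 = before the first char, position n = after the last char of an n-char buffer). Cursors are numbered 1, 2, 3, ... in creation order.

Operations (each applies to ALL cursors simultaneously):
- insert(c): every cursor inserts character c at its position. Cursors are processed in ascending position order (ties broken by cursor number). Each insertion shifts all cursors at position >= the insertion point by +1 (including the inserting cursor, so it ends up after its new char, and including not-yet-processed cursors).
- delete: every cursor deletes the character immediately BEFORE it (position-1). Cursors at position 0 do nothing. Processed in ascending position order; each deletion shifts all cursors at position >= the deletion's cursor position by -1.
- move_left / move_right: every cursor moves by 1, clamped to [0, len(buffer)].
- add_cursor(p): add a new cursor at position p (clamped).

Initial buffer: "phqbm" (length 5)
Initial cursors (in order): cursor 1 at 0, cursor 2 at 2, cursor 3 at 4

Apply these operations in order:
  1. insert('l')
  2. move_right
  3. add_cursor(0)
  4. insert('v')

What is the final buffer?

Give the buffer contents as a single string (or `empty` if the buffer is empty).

After op 1 (insert('l')): buffer="lphlqblm" (len 8), cursors c1@1 c2@4 c3@7, authorship 1..2..3.
After op 2 (move_right): buffer="lphlqblm" (len 8), cursors c1@2 c2@5 c3@8, authorship 1..2..3.
After op 3 (add_cursor(0)): buffer="lphlqblm" (len 8), cursors c4@0 c1@2 c2@5 c3@8, authorship 1..2..3.
After op 4 (insert('v')): buffer="vlpvhlqvblmv" (len 12), cursors c4@1 c1@4 c2@8 c3@12, authorship 41.1.2.2.3.3

Answer: vlpvhlqvblmv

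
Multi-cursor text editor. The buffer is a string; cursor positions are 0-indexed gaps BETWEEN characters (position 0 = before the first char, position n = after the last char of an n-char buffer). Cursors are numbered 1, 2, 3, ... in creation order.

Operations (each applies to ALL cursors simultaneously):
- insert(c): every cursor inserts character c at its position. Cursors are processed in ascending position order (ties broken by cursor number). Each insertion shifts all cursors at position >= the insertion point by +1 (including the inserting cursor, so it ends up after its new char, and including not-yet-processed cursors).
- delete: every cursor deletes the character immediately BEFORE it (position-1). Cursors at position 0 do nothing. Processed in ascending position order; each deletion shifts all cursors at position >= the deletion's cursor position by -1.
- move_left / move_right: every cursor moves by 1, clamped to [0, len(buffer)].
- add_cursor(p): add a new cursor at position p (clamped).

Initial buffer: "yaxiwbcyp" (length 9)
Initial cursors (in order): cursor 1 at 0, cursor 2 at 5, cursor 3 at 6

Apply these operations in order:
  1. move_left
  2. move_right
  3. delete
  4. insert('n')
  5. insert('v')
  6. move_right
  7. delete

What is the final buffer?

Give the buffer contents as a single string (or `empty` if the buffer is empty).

After op 1 (move_left): buffer="yaxiwbcyp" (len 9), cursors c1@0 c2@4 c3@5, authorship .........
After op 2 (move_right): buffer="yaxiwbcyp" (len 9), cursors c1@1 c2@5 c3@6, authorship .........
After op 3 (delete): buffer="axicyp" (len 6), cursors c1@0 c2@3 c3@3, authorship ......
After op 4 (insert('n')): buffer="naxinncyp" (len 9), cursors c1@1 c2@6 c3@6, authorship 1...23...
After op 5 (insert('v')): buffer="nvaxinnvvcyp" (len 12), cursors c1@2 c2@9 c3@9, authorship 11...2323...
After op 6 (move_right): buffer="nvaxinnvvcyp" (len 12), cursors c1@3 c2@10 c3@10, authorship 11...2323...
After op 7 (delete): buffer="nvxinnvyp" (len 9), cursors c1@2 c2@7 c3@7, authorship 11..232..

Answer: nvxinnvyp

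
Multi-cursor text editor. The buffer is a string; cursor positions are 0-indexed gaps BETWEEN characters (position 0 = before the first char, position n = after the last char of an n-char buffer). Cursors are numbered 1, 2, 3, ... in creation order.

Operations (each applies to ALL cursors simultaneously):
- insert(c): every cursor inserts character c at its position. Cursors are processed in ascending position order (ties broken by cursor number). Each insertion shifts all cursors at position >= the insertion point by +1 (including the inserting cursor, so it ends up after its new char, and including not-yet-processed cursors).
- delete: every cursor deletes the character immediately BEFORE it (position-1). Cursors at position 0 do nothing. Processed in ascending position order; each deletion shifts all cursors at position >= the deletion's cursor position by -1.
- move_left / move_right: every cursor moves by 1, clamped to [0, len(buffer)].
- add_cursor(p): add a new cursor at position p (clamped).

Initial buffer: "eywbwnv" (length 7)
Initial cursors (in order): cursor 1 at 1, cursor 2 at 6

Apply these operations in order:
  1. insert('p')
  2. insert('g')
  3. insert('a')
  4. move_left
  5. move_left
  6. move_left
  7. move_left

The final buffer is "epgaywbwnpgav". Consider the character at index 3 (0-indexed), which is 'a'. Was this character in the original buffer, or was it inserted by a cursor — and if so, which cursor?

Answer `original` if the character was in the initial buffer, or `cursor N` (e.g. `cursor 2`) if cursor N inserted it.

After op 1 (insert('p')): buffer="epywbwnpv" (len 9), cursors c1@2 c2@8, authorship .1.....2.
After op 2 (insert('g')): buffer="epgywbwnpgv" (len 11), cursors c1@3 c2@10, authorship .11.....22.
After op 3 (insert('a')): buffer="epgaywbwnpgav" (len 13), cursors c1@4 c2@12, authorship .111.....222.
After op 4 (move_left): buffer="epgaywbwnpgav" (len 13), cursors c1@3 c2@11, authorship .111.....222.
After op 5 (move_left): buffer="epgaywbwnpgav" (len 13), cursors c1@2 c2@10, authorship .111.....222.
After op 6 (move_left): buffer="epgaywbwnpgav" (len 13), cursors c1@1 c2@9, authorship .111.....222.
After op 7 (move_left): buffer="epgaywbwnpgav" (len 13), cursors c1@0 c2@8, authorship .111.....222.
Authorship (.=original, N=cursor N): . 1 1 1 . . . . . 2 2 2 .
Index 3: author = 1

Answer: cursor 1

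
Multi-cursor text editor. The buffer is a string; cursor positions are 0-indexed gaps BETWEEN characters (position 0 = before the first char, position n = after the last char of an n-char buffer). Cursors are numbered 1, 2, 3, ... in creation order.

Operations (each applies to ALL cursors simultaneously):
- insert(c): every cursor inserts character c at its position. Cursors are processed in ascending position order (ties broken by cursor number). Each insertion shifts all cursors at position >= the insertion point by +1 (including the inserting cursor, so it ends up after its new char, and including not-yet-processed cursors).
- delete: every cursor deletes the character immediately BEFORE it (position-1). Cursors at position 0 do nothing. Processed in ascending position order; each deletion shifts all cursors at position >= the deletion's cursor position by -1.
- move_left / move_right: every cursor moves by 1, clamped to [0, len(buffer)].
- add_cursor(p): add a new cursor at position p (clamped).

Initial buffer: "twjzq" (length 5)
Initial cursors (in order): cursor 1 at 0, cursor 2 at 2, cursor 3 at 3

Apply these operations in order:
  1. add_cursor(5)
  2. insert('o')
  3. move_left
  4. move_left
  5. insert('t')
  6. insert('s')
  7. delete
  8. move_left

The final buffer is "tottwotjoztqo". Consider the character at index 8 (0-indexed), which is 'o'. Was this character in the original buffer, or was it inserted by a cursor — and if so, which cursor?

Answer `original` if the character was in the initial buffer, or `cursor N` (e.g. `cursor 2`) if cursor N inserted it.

After op 1 (add_cursor(5)): buffer="twjzq" (len 5), cursors c1@0 c2@2 c3@3 c4@5, authorship .....
After op 2 (insert('o')): buffer="otwojozqo" (len 9), cursors c1@1 c2@4 c3@6 c4@9, authorship 1..2.3..4
After op 3 (move_left): buffer="otwojozqo" (len 9), cursors c1@0 c2@3 c3@5 c4@8, authorship 1..2.3..4
After op 4 (move_left): buffer="otwojozqo" (len 9), cursors c1@0 c2@2 c3@4 c4@7, authorship 1..2.3..4
After op 5 (insert('t')): buffer="tottwotjoztqo" (len 13), cursors c1@1 c2@4 c3@7 c4@11, authorship 11.2.23.3.4.4
After op 6 (insert('s')): buffer="tsottswotsjoztsqo" (len 17), cursors c1@2 c2@6 c3@10 c4@15, authorship 111.22.233.3.44.4
After op 7 (delete): buffer="tottwotjoztqo" (len 13), cursors c1@1 c2@4 c3@7 c4@11, authorship 11.2.23.3.4.4
After op 8 (move_left): buffer="tottwotjoztqo" (len 13), cursors c1@0 c2@3 c3@6 c4@10, authorship 11.2.23.3.4.4
Authorship (.=original, N=cursor N): 1 1 . 2 . 2 3 . 3 . 4 . 4
Index 8: author = 3

Answer: cursor 3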